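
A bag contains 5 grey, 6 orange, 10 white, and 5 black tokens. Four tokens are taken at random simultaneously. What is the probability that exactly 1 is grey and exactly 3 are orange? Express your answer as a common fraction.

2/299

Unordered draws without replacement: count favorable combinations over C(26,4).
Favorable = C(5,1) · C(6,3) · C(10,0) · C(5,0) = 100; total = C(26,4) = 14950.
P = 100/14950 = 2/299 ≈ 0.0067.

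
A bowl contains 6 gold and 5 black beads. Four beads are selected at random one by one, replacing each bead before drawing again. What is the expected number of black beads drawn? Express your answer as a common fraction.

20/11

By linearity of expectation, E[X] = Σ P(draw i is black); each independent draw has P(black) = 5/11.
E[X] = 4 · 5/11 = 20/11 ≈ 1.8182.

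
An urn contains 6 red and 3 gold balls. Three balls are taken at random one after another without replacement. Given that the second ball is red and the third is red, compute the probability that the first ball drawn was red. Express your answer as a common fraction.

P(first=red and the second ball is red and the third is red) = (6/9)·(5/8)·(4/7) = 5/21.
P(E) = Σ over first color = 5/21 + 5/28 = 5/12.
By Bayes, P(first=red | E) = 5/21 / 5/12 = 4/7 ≈ 0.5714.

4/7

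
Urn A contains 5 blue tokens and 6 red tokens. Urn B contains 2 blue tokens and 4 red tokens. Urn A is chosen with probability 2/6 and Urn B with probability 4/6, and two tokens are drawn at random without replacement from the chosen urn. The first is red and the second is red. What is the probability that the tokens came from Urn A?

P(E | Urn A) = 3/11; P(E | Urn B) = 2/5.
P(E) = 1/3·3/11 + 2/3·2/5 = 59/165.
By Bayes' rule, P(Urn A | E) = 1/11 / 59/165 = 15/59 ≈ 0.2542.

15/59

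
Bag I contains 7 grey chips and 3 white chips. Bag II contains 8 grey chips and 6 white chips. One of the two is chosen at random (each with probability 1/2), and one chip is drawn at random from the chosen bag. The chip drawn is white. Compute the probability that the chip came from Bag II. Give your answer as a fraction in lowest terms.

P(white | Bag I) = 3/10; P(white | Bag II) = 3/7.
P(white) = 1/2·3/10 + 1/2·3/7 = 51/140.
By Bayes' rule, P(Bag II | white) = 3/14 / 51/140 = 10/17 ≈ 0.5882.

10/17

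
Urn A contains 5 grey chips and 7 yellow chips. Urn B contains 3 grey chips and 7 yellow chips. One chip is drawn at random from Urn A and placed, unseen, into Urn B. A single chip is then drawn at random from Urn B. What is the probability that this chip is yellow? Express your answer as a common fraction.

Condition on how many of the transferred chips are yellow (from Urn A: 7 yellow of 12; then Urn B has 11 total).
  0 yellow: C(7,0)C(5,1)/C(12,1) = 5/12; then P = 7/11
  1 yellow: C(7,1)C(5,0)/C(12,1) = 7/12; then P = 8/11
P(yellow from Urn B) = 91/132 ≈ 0.6894.

91/132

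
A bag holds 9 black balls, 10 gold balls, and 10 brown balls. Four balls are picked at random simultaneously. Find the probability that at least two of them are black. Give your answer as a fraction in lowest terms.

2882/7917

Sum the hypergeometric tail for j = 2,…,4 black balls.
Favorable = C(9,2)·C(20,2) + C(9,3)·C(20,1) + C(9,4)·C(20,0) = 8646; total = C(29,4) = 23751.
P = 8646/23751 = 2882/7917 ≈ 0.3640.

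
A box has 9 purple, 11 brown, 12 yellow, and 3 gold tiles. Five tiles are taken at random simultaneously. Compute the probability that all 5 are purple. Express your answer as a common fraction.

9/23188

Unordered draws without replacement: count favorable combinations over C(35,5).
Favorable = C(9,5) · C(11,0) · C(12,0) · C(3,0) = 126; total = C(35,5) = 324632.
P = 126/324632 = 9/23188 ≈ 0.0004.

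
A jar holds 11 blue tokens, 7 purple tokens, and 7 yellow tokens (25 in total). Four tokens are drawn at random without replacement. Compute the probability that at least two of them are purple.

Sum the hypergeometric tail for j = 2,…,4 purple tokens.
Favorable = C(7,2)·C(18,2) + C(7,3)·C(18,1) + C(7,4)·C(18,0) = 3878; total = C(25,4) = 12650.
P = 3878/12650 = 1939/6325 ≈ 0.3066.

1939/6325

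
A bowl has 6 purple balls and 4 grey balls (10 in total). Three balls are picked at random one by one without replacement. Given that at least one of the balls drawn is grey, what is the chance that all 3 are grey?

P(all 3 grey) = C(4,3)/C(10,3) = 1/30; P(at least one grey) = 1 − C(6,3)/C(10,3) = 5/6.
Since 'all 3 grey' ⊆ 'at least one grey', P(all 3 | at least one) = 1/30 / 5/6 = 1/25 ≈ 0.0400.

1/25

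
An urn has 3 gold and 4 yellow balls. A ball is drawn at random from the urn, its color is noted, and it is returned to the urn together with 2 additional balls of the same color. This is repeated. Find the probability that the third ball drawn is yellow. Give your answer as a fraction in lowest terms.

4/7

Sum over the four possibilities for the first two draws (yellow/not-yellow each), tracking how the yellow count and total change by +2 per draw.
P(third is yellow) = 4/7 ≈ 0.5714. (In a Pólya urn every draw has the same marginal probability 4/7.)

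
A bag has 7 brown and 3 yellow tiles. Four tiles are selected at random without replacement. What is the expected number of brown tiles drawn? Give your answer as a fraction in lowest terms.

By linearity of expectation, E[X] = Σ P(draw i is brown); by symmetry each draw (even without replacement) has P(brown) = 7/10.
E[X] = 4 · 7/10 = 14/5 ≈ 2.8000.

14/5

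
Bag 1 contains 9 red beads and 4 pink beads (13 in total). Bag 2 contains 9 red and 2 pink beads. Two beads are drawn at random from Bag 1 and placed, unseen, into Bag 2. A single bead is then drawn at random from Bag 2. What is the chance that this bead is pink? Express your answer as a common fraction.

34/169

Condition on how many of the transferred beads are pink (from Bag 1: 4 pink of 13; then Bag 2 has 13 total).
  0 pink: C(4,0)C(9,2)/C(13,2) = 6/13; then P = 2/13
  1 pink: C(4,1)C(9,1)/C(13,2) = 6/13; then P = 3/13
  2 pink: C(4,2)C(9,0)/C(13,2) = 1/13; then P = 4/13
P(pink from Bag 2) = 34/169 ≈ 0.2012.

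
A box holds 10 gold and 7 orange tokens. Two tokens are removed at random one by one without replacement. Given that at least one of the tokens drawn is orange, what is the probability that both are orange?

P(both orange) = C(7,2)/C(17,2) = 21/136; P(at least one orange) = 1 − C(10,2)/C(17,2) = 91/136.
Since 'both orange' ⊆ 'at least one orange', P(both | at least one) = 21/136 / 91/136 = 3/13 ≈ 0.2308.

3/13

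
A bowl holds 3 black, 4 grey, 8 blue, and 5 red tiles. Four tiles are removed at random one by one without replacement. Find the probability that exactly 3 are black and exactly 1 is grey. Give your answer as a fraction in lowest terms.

Unordered draws without replacement: count favorable combinations over C(20,4).
Favorable = C(3,3) · C(4,1) · C(8,0) · C(5,0) = 4; total = C(20,4) = 4845.
P = 4/4845 = 4/4845 ≈ 0.0008.

4/4845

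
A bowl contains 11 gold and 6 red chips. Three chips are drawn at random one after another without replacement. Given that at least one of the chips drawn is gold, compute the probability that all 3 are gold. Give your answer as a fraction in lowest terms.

1/4

P(all 3 gold) = C(11,3)/C(17,3) = 33/136; P(at least one gold) = 1 − C(6,3)/C(17,3) = 33/34.
Since 'all 3 gold' ⊆ 'at least one gold', P(all 3 | at least one) = 33/136 / 33/34 = 1/4 ≈ 0.2500.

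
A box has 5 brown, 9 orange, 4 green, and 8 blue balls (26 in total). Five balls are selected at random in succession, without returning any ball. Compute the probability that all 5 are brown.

Unordered draws without replacement: count favorable combinations over C(26,5).
Favorable = C(5,5) · C(9,0) · C(4,0) · C(8,0) = 1; total = C(26,5) = 65780.
P = 1/65780 = 1/65780 ≈ 0.0000.

1/65780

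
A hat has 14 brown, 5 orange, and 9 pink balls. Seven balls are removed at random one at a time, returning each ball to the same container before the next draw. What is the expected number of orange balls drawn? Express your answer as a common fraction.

By linearity of expectation, E[X] = Σ P(draw i is orange); each independent draw has P(orange) = 5/28.
E[X] = 7 · 5/28 = 5/4 ≈ 1.2500.

5/4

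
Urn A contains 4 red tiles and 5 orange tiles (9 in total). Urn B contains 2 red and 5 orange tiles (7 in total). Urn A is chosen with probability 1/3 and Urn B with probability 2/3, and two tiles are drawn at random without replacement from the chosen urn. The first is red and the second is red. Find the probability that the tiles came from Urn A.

7/11

P(E | Urn A) = 1/6; P(E | Urn B) = 1/21.
P(E) = 1/3·1/6 + 2/3·1/21 = 11/126.
By Bayes' rule, P(Urn A | E) = 1/18 / 11/126 = 7/11 ≈ 0.6364.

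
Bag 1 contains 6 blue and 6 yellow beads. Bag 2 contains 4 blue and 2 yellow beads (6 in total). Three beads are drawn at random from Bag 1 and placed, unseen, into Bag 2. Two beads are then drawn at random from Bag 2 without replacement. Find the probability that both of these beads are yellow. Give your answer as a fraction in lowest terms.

Condition on how many of the transferred beads are yellow (from Bag 1: 6 yellow of 12; then Bag 2 has 9 total).
  0 yellow: C(6,0)C(6,3)/C(12,3) = 1/11; then P = C(2,2)/C(9,2) = 1/36
  1 yellow: C(6,1)C(6,2)/C(12,3) = 9/22; then P = C(3,2)/C(9,2) = 1/12
  2 yellow: C(6,2)C(6,1)/C(12,3) = 9/22; then P = C(4,2)/C(9,2) = 1/6
  3 yellow: C(6,3)C(6,0)/C(12,3) = 1/11; then P = C(5,2)/C(9,2) = 5/18
P(both yellow) = 103/792 ≈ 0.1301.

103/792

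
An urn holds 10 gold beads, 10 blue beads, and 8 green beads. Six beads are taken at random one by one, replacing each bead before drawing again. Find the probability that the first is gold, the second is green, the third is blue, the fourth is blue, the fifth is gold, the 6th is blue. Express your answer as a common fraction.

Multiply the conditional probability of each draw in order, with replacement (the composition resets each draw).
P = (10/28) · (8/28) · (10/28) · (10/28) · (10/28) · (10/28) = 3125/1882384 ≈ 0.0017.

3125/1882384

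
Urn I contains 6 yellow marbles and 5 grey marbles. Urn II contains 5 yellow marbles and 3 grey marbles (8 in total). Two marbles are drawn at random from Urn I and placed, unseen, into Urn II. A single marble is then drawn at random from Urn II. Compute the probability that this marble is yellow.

Condition on how many of the transferred marbles are yellow (from Urn I: 6 yellow of 11; then Urn II has 10 total).
  0 yellow: C(6,0)C(5,2)/C(11,2) = 2/11; then P = 5/10
  1 yellow: C(6,1)C(5,1)/C(11,2) = 6/11; then P = 6/10
  2 yellow: C(6,2)C(5,0)/C(11,2) = 3/11; then P = 7/10
P(yellow from Urn II) = 67/110 ≈ 0.6091.

67/110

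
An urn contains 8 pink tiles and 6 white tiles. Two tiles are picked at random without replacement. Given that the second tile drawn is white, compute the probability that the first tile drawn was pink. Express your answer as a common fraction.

8/13

P(first=pink and the second tile drawn is white) = (8/14)·(6/13) = 24/91.
P(the second tile drawn is white) = Σ over first color = 24/91 + 15/91 = 3/7.
By Bayes, P(first=pink | the second tile drawn is white) = 24/91 / 3/7 = 8/13 ≈ 0.6154.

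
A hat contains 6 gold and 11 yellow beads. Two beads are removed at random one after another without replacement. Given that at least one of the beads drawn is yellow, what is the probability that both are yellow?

P(both yellow) = C(11,2)/C(17,2) = 55/136; P(at least one yellow) = 1 − C(6,2)/C(17,2) = 121/136.
Since 'both yellow' ⊆ 'at least one yellow', P(both | at least one) = 55/136 / 121/136 = 5/11 ≈ 0.4545.

5/11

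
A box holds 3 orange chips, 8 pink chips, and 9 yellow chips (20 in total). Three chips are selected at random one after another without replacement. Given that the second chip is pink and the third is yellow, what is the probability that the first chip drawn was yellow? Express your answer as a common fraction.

4/9

P(first=yellow and the second chip is pink and the third is yellow) = (9/20)·(8/19)·(8/18) = 8/95.
P(E) = Σ over first color = 3/95 + 7/95 + 8/95 = 18/95.
By Bayes, P(first=yellow | E) = 8/95 / 18/95 = 4/9 ≈ 0.4444.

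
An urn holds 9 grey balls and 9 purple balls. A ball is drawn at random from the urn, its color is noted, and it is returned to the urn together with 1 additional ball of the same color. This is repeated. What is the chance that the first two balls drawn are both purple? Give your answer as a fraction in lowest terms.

After a purple draw the urn holds 10 purple out of 19.
P = (9/18)·(10/19) = 5/19 ≈ 0.2632.

5/19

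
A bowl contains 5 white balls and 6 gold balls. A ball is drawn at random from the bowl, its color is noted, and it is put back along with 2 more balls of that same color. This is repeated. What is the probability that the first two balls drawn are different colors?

60/143

Either gold then white, or white then gold; after the first draw the total is 13.
P = (6/11)·(5/13) + (5/11)·(6/13) = 60/143 ≈ 0.4196.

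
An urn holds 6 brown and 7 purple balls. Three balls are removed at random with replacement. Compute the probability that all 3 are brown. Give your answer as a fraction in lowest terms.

216/2197

Multiply the conditional probability of each draw in order, with replacement (the composition resets each draw).
P = (6/13) · (6/13) · (6/13) = 216/2197 ≈ 0.0983.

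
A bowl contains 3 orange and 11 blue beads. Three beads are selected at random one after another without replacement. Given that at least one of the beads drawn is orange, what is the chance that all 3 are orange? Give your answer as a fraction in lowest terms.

P(all 3 orange) = C(3,3)/C(14,3) = 1/364; P(at least one orange) = 1 − C(11,3)/C(14,3) = 199/364.
Since 'all 3 orange' ⊆ 'at least one orange', P(all 3 | at least one) = 1/364 / 199/364 = 1/199 ≈ 0.0050.

1/199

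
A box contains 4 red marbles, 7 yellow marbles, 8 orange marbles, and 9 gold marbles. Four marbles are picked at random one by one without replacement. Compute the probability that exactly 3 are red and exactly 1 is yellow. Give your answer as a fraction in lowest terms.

4/2925

Unordered draws without replacement: count favorable combinations over C(28,4).
Favorable = C(4,3) · C(7,1) · C(8,0) · C(9,0) = 28; total = C(28,4) = 20475.
P = 28/20475 = 4/2925 ≈ 0.0014.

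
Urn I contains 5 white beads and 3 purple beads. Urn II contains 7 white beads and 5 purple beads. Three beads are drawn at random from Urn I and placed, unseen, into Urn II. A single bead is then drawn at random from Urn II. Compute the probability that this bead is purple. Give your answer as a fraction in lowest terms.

Condition on how many of the transferred beads are purple (from Urn I: 3 purple of 8; then Urn II has 15 total).
  0 purple: C(3,0)C(5,3)/C(8,3) = 5/28; then P = 5/15
  1 purple: C(3,1)C(5,2)/C(8,3) = 15/28; then P = 6/15
  2 purple: C(3,2)C(5,1)/C(8,3) = 15/56; then P = 7/15
  3 purple: C(3,3)C(5,0)/C(8,3) = 1/56; then P = 8/15
P(purple from Urn II) = 49/120 ≈ 0.4083.

49/120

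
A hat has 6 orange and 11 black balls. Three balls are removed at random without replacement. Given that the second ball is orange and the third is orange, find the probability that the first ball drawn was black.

11/15

P(first=black and the second ball is orange and the third is orange) = (11/17)·(6/16)·(5/15) = 11/136.
P(E) = Σ over first color = 1/34 + 11/136 = 15/136.
By Bayes, P(first=black | E) = 11/136 / 15/136 = 11/15 ≈ 0.7333.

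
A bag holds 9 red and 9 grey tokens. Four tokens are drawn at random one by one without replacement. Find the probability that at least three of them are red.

49/170

Sum the hypergeometric tail for j = 3,…,4 red tokens.
Favorable = C(9,3)·C(9,1) + C(9,4)·C(9,0) = 882; total = C(18,4) = 3060.
P = 882/3060 = 49/170 ≈ 0.2882.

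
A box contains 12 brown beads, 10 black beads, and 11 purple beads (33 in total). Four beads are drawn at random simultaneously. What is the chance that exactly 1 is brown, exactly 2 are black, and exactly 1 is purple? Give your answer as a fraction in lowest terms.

Unordered draws without replacement: count favorable combinations over C(33,4).
Favorable = C(12,1) · C(10,2) · C(11,1) = 5940; total = C(33,4) = 40920.
P = 5940/40920 = 9/62 ≈ 0.1452.

9/62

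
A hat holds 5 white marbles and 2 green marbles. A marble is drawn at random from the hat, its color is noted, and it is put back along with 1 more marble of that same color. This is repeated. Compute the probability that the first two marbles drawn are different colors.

Either white then green, or green then white; after the first draw the total is 8.
P = (5/7)·(2/8) + (2/7)·(5/8) = 5/14 ≈ 0.3571.

5/14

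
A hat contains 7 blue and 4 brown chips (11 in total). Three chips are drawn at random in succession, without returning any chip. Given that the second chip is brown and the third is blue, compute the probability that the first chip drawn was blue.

2/3

P(first=blue and the second chip is brown and the third is blue) = (7/11)·(4/10)·(6/9) = 28/165.
P(E) = Σ over first color = 28/165 + 14/165 = 14/55.
By Bayes, P(first=blue | E) = 28/165 / 14/55 = 2/3 ≈ 0.6667.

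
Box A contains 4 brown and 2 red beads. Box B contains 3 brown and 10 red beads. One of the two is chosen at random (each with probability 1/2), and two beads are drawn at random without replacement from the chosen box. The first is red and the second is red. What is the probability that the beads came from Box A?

26/251

P(E | Box A) = 1/15; P(E | Box B) = 15/26.
P(E) = 1/2·1/15 + 1/2·15/26 = 251/780.
By Bayes' rule, P(Box A | E) = 1/30 / 251/780 = 26/251 ≈ 0.1036.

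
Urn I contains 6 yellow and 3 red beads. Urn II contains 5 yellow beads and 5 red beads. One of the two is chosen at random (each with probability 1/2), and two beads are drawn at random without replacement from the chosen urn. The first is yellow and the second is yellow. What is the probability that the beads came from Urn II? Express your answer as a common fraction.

P(E | Urn I) = 5/12; P(E | Urn II) = 2/9.
P(E) = 1/2·5/12 + 1/2·2/9 = 23/72.
By Bayes' rule, P(Urn II | E) = 1/9 / 23/72 = 8/23 ≈ 0.3478.

8/23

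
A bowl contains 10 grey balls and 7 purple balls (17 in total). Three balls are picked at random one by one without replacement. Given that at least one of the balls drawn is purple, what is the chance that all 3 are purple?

1/16

P(all 3 purple) = C(7,3)/C(17,3) = 7/136; P(at least one purple) = 1 − C(10,3)/C(17,3) = 14/17.
Since 'all 3 purple' ⊆ 'at least one purple', P(all 3 | at least one) = 7/136 / 14/17 = 1/16 ≈ 0.0625.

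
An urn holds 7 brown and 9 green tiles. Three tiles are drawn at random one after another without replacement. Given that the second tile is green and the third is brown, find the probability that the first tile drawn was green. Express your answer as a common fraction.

P(first=green and the second tile is green and the third is brown) = (9/16)·(8/15)·(7/14) = 3/20.
P(E) = Σ over first color = 9/80 + 3/20 = 21/80.
By Bayes, P(first=green | E) = 3/20 / 21/80 = 4/7 ≈ 0.5714.

4/7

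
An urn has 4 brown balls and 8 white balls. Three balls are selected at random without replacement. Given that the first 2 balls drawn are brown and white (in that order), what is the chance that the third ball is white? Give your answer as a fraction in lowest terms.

After removing 1 brown, 1 white, the urn has 7 white out of 10 remaining.
P(third is white | given) = 7/10 ≈ 0.7000.

7/10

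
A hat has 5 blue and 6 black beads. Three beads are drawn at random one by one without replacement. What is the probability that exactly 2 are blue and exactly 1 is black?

Unordered draws without replacement: count favorable combinations over C(11,3).
Favorable = C(5,2) · C(6,1) = 60; total = C(11,3) = 165.
P = 60/165 = 4/11 ≈ 0.3636.

4/11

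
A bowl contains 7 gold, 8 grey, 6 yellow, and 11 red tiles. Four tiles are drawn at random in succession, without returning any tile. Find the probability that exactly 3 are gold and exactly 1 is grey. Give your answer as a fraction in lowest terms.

7/899

Unordered draws without replacement: count favorable combinations over C(32,4).
Favorable = C(7,3) · C(8,1) · C(6,0) · C(11,0) = 280; total = C(32,4) = 35960.
P = 280/35960 = 7/899 ≈ 0.0078.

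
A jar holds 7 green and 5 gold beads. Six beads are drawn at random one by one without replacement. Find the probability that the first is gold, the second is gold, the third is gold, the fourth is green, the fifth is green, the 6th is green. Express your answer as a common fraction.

Multiply the conditional probability of each draw in order, without replacement, so each draw removes one from its color and from the total.
P = (5/12) · (4/11) · (3/10) · (7/9) · (6/8) · (5/7) = 5/264 ≈ 0.0189.

5/264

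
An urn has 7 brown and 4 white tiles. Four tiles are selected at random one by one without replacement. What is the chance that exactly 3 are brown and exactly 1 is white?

14/33

Unordered draws without replacement: count favorable combinations over C(11,4).
Favorable = C(7,3) · C(4,1) = 140; total = C(11,4) = 330.
P = 140/330 = 14/33 ≈ 0.4242.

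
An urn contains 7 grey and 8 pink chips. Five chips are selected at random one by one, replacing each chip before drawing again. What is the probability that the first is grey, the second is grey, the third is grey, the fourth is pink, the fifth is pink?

21952/759375

Multiply the conditional probability of each draw in order, with replacement (the composition resets each draw).
P = (7/15) · (7/15) · (7/15) · (8/15) · (8/15) = 21952/759375 ≈ 0.0289.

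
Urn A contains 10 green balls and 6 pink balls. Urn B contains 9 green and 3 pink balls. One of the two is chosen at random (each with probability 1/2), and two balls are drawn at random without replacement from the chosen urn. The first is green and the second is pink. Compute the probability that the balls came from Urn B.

9/20

P(E | Urn A) = 1/4; P(E | Urn B) = 9/44.
P(E) = 1/2·1/4 + 1/2·9/44 = 5/22.
By Bayes' rule, P(Urn B | E) = 9/88 / 5/22 = 9/20 ≈ 0.4500.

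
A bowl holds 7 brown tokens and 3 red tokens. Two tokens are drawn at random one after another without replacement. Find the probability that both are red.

1/15

Unordered draws without replacement: count favorable combinations over C(10,2).
Favorable = C(7,0) · C(3,2) = 3; total = C(10,2) = 45.
P = 3/45 = 1/15 ≈ 0.0667.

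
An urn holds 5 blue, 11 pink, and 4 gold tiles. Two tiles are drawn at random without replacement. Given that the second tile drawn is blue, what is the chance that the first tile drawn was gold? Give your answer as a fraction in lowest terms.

P(first=gold and the second tile drawn is blue) = (4/20)·(5/19) = 1/19.
P(the second tile drawn is blue) = Σ over first color = 1/19 + 11/76 + 1/19 = 1/4.
By Bayes, P(first=gold | the second tile drawn is blue) = 1/19 / 1/4 = 4/19 ≈ 0.2105.

4/19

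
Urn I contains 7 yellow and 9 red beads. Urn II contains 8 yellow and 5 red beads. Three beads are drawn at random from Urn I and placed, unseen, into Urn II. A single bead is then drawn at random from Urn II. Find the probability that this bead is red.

107/256

Condition on how many of the transferred beads are red (from Urn I: 9 red of 16; then Urn II has 16 total).
  0 red: C(9,0)C(7,3)/C(16,3) = 1/16; then P = 5/16
  1 red: C(9,1)C(7,2)/C(16,3) = 27/80; then P = 6/16
  2 red: C(9,2)C(7,1)/C(16,3) = 9/20; then P = 7/16
  3 red: C(9,3)C(7,0)/C(16,3) = 3/20; then P = 8/16
P(red from Urn II) = 107/256 ≈ 0.4180.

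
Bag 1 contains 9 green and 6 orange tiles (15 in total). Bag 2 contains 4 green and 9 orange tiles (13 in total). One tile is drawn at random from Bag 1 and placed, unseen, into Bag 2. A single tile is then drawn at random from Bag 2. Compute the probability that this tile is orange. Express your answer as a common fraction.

47/70

Condition on how many of the transferred tiles are orange (from Bag 1: 6 orange of 15; then Bag 2 has 14 total).
  0 orange: C(6,0)C(9,1)/C(15,1) = 3/5; then P = 9/14
  1 orange: C(6,1)C(9,0)/C(15,1) = 2/5; then P = 10/14
P(orange from Bag 2) = 47/70 ≈ 0.6714.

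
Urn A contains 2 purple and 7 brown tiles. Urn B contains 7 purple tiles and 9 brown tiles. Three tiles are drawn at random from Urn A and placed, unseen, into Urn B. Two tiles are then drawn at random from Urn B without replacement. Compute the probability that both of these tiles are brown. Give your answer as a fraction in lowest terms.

Condition on how many of the transferred tiles are brown (from Urn A: 7 brown of 9; then Urn B has 19 total).
  1 brown: C(7,1)C(2,2)/C(9,3) = 1/12; then P = C(10,2)/C(19,2) = 5/19
  2 brown: C(7,2)C(2,1)/C(9,3) = 1/2; then P = C(11,2)/C(19,2) = 55/171
  3 brown: C(7,3)C(2,0)/C(9,3) = 5/12; then P = C(12,2)/C(19,2) = 22/57
P(both brown) = 235/684 ≈ 0.3436.

235/684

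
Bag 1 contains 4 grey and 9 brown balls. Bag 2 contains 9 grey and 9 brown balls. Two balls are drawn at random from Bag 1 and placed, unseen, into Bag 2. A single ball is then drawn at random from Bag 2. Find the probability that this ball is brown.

Condition on how many of the transferred balls are brown (from Bag 1: 9 brown of 13; then Bag 2 has 20 total).
  0 brown: C(9,0)C(4,2)/C(13,2) = 1/13; then P = 9/20
  1 brown: C(9,1)C(4,1)/C(13,2) = 6/13; then P = 10/20
  2 brown: C(9,2)C(4,0)/C(13,2) = 6/13; then P = 11/20
P(brown from Bag 2) = 27/52 ≈ 0.5192.

27/52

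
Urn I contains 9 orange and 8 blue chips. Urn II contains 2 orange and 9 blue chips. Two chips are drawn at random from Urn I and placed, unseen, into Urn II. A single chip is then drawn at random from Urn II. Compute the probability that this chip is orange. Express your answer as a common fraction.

Condition on how many of the transferred chips are orange (from Urn I: 9 orange of 17; then Urn II has 13 total).
  0 orange: C(9,0)C(8,2)/C(17,2) = 7/34; then P = 2/13
  1 orange: C(9,1)C(8,1)/C(17,2) = 9/17; then P = 3/13
  2 orange: C(9,2)C(8,0)/C(17,2) = 9/34; then P = 4/13
P(orange from Urn II) = 4/17 ≈ 0.2353.

4/17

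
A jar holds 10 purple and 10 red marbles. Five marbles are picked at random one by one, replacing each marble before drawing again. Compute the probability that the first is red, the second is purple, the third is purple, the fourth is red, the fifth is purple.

1/32

Multiply the conditional probability of each draw in order, with replacement (the composition resets each draw).
P = (10/20) · (10/20) · (10/20) · (10/20) · (10/20) = 1/32 ≈ 0.0312.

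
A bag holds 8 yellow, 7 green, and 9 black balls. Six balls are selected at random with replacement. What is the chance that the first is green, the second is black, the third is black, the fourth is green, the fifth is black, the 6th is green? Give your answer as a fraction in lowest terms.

Multiply the conditional probability of each draw in order, with replacement (the composition resets each draw).
P = (7/24) · (9/24) · (9/24) · (7/24) · (9/24) · (7/24) = 343/262144 ≈ 0.0013.

343/262144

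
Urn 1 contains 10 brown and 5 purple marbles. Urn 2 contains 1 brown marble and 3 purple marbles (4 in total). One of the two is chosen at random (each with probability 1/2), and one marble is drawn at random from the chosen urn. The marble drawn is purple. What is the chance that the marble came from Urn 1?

P(purple | Urn 1) = 1/3; P(purple | Urn 2) = 3/4.
P(purple) = 1/2·1/3 + 1/2·3/4 = 13/24.
By Bayes' rule, P(Urn 1 | purple) = 1/6 / 13/24 = 4/13 ≈ 0.3077.

4/13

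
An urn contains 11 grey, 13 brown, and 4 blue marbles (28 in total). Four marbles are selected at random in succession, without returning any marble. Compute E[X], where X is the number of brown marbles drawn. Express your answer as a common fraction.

By linearity of expectation, E[X] = Σ P(draw i is brown); by symmetry each draw (even without replacement) has P(brown) = 13/28.
E[X] = 4 · 13/28 = 13/7 ≈ 1.8571.

13/7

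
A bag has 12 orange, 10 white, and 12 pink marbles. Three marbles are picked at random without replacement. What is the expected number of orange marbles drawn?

18/17

By linearity of expectation, E[X] = Σ P(draw i is orange); by symmetry each draw (even without replacement) has P(orange) = 12/34.
E[X] = 3 · 12/34 = 18/17 ≈ 1.0588.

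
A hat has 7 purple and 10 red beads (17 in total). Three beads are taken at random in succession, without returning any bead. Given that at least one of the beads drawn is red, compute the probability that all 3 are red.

P(all 3 red) = C(10,3)/C(17,3) = 3/17; P(at least one red) = 1 − C(7,3)/C(17,3) = 129/136.
Since 'all 3 red' ⊆ 'at least one red', P(all 3 | at least one) = 3/17 / 129/136 = 8/43 ≈ 0.1860.

8/43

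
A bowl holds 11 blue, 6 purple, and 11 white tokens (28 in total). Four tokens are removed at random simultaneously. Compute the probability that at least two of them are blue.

2123/4095

Sum the hypergeometric tail for j = 2,…,4 blue tokens.
Favorable = C(11,2)·C(17,2) + C(11,3)·C(17,1) + C(11,4)·C(17,0) = 10615; total = C(28,4) = 20475.
P = 10615/20475 = 2123/4095 ≈ 0.5184.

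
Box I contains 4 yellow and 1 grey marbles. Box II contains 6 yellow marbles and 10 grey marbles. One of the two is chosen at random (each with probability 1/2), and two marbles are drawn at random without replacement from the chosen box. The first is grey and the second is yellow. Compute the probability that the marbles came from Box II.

5/9

P(E | Box I) = 1/5; P(E | Box II) = 1/4.
P(E) = 1/2·1/5 + 1/2·1/4 = 9/40.
By Bayes' rule, P(Box II | E) = 1/8 / 9/40 = 5/9 ≈ 0.5556.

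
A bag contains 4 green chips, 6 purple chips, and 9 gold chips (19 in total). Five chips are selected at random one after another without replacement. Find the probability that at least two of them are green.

1055/3876

Sum the hypergeometric tail for j = 2,…,4 green chips.
Favorable = C(4,2)·C(15,3) + C(4,3)·C(15,2) + C(4,4)·C(15,1) = 3165; total = C(19,5) = 11628.
P = 3165/11628 = 1055/3876 ≈ 0.2722.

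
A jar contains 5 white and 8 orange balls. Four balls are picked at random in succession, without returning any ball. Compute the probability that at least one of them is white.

129/143

Use the complement: P(at least one white) = 1 − P(no white).
P(none) = C(8,4)/C(13,4) = 70/715.
So P = 1 − 70/715 = 129/143 ≈ 0.9021.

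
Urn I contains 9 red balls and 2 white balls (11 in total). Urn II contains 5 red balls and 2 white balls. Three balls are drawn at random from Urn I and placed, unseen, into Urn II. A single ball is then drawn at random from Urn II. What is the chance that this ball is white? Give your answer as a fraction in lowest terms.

14/55

Condition on how many of the transferred balls are white (from Urn I: 2 white of 11; then Urn II has 10 total).
  0 white: C(2,0)C(9,3)/C(11,3) = 28/55; then P = 2/10
  1 white: C(2,1)C(9,2)/C(11,3) = 24/55; then P = 3/10
  2 white: C(2,2)C(9,1)/C(11,3) = 3/55; then P = 4/10
P(white from Urn II) = 14/55 ≈ 0.2545.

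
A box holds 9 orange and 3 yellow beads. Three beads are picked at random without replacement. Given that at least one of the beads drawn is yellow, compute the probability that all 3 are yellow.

1/136

P(all 3 yellow) = C(3,3)/C(12,3) = 1/220; P(at least one yellow) = 1 − C(9,3)/C(12,3) = 34/55.
Since 'all 3 yellow' ⊆ 'at least one yellow', P(all 3 | at least one) = 1/220 / 34/55 = 1/136 ≈ 0.0074.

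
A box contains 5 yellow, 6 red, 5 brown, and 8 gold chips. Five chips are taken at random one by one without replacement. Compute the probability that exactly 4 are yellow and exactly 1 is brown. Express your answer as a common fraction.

Unordered draws without replacement: count favorable combinations over C(24,5).
Favorable = C(5,4) · C(6,0) · C(5,1) · C(8,0) = 25; total = C(24,5) = 42504.
P = 25/42504 = 25/42504 ≈ 0.0006.

25/42504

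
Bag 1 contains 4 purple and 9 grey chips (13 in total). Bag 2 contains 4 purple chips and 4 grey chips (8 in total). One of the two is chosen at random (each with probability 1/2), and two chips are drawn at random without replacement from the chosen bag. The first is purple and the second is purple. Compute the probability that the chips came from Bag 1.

14/53

P(E | Bag 1) = 1/13; P(E | Bag 2) = 3/14.
P(E) = 1/2·1/13 + 1/2·3/14 = 53/364.
By Bayes' rule, P(Bag 1 | E) = 1/26 / 53/364 = 14/53 ≈ 0.2642.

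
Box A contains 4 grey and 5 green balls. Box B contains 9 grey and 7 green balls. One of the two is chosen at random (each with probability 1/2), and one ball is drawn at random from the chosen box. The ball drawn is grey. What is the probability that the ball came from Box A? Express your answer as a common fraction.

P(grey | Box A) = 4/9; P(grey | Box B) = 9/16.
P(grey) = 1/2·4/9 + 1/2·9/16 = 145/288.
By Bayes' rule, P(Box A | grey) = 2/9 / 145/288 = 64/145 ≈ 0.4414.

64/145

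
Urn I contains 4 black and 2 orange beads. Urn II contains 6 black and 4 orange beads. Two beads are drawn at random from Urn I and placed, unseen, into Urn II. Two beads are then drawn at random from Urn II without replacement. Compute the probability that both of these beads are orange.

131/990

Condition on how many of the transferred beads are orange (from Urn I: 2 orange of 6; then Urn II has 12 total).
  0 orange: C(2,0)C(4,2)/C(6,2) = 2/5; then P = C(4,2)/C(12,2) = 1/11
  1 orange: C(2,1)C(4,1)/C(6,2) = 8/15; then P = C(5,2)/C(12,2) = 5/33
  2 orange: C(2,2)C(4,0)/C(6,2) = 1/15; then P = C(6,2)/C(12,2) = 5/22
P(both orange) = 131/990 ≈ 0.1323.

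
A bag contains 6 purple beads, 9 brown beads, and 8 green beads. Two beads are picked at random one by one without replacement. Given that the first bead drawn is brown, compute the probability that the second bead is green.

4/11

After removing 1 brown, the bag has 8 green out of 22 remaining.
P(second is green | given) = 8/22 = 4/11 ≈ 0.3636.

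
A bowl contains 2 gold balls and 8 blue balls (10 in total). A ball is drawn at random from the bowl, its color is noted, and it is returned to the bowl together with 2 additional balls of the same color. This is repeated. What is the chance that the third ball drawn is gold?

1/5

Sum over the four possibilities for the first two draws (gold/not-gold each), tracking how the gold count and total change by +2 per draw.
P(third is gold) = 1/5 ≈ 0.2000. (In a Pólya urn every draw has the same marginal probability 2/10.)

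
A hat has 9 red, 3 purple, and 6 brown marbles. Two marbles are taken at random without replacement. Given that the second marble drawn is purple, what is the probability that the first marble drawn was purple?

P(first=purple and the second marble drawn is purple) = (3/18)·(2/17) = 1/51.
P(the second marble drawn is purple) = Σ over first color = 3/34 + 1/51 + 1/17 = 1/6.
By Bayes, P(first=purple | the second marble drawn is purple) = 1/51 / 1/6 = 2/17 ≈ 0.1176.

2/17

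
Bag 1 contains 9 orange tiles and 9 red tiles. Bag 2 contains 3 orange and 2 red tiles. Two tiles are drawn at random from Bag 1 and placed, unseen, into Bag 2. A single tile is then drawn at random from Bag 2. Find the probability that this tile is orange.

4/7

Condition on how many of the transferred tiles are orange (from Bag 1: 9 orange of 18; then Bag 2 has 7 total).
  0 orange: C(9,0)C(9,2)/C(18,2) = 4/17; then P = 3/7
  1 orange: C(9,1)C(9,1)/C(18,2) = 9/17; then P = 4/7
  2 orange: C(9,2)C(9,0)/C(18,2) = 4/17; then P = 5/7
P(orange from Bag 2) = 4/7 ≈ 0.5714.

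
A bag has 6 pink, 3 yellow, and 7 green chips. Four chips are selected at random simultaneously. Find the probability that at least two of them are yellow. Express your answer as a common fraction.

Sum the hypergeometric tail for j = 2,…,3 yellow chips.
Favorable = C(3,2)·C(13,2) + C(3,3)·C(13,1) = 247; total = C(16,4) = 1820.
P = 247/1820 = 19/140 ≈ 0.1357.

19/140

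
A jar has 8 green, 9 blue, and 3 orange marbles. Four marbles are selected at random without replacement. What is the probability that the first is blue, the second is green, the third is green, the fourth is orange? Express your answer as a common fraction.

Multiply the conditional probability of each draw in order, without replacement, so each draw removes one from its color and from the total.
P = (9/20) · (8/19) · (7/18) · (3/17) = 21/1615 ≈ 0.0130.

21/1615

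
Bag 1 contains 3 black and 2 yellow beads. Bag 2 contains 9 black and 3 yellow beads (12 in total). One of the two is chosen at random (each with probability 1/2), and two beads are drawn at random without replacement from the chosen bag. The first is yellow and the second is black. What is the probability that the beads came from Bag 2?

15/37

P(E | Bag 1) = 3/10; P(E | Bag 2) = 9/44.
P(E) = 1/2·3/10 + 1/2·9/44 = 111/440.
By Bayes' rule, P(Bag 2 | E) = 9/88 / 111/440 = 15/37 ≈ 0.4054.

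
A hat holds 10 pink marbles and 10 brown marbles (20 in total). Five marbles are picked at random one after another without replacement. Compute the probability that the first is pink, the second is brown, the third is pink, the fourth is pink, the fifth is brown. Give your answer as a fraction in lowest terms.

45/1292

Multiply the conditional probability of each draw in order, without replacement, so each draw removes one from its color and from the total.
P = (10/20) · (10/19) · (9/18) · (8/17) · (9/16) = 45/1292 ≈ 0.0348.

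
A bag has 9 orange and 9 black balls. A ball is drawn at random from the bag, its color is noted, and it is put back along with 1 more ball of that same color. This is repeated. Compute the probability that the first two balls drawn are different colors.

9/19

Either orange then black, or black then orange; after the first draw the total is 19.
P = (9/18)·(9/19) + (9/18)·(9/19) = 9/19 ≈ 0.4737.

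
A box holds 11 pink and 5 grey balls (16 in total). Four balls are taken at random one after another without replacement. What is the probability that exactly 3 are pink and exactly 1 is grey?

165/364

Unordered draws without replacement: count favorable combinations over C(16,4).
Favorable = C(11,3) · C(5,1) = 825; total = C(16,4) = 1820.
P = 825/1820 = 165/364 ≈ 0.4533.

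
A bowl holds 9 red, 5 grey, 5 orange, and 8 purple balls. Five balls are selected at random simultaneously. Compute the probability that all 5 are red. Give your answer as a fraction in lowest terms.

7/4485

Unordered draws without replacement: count favorable combinations over C(27,5).
Favorable = C(9,5) · C(5,0) · C(5,0) · C(8,0) = 126; total = C(27,5) = 80730.
P = 126/80730 = 7/4485 ≈ 0.0016.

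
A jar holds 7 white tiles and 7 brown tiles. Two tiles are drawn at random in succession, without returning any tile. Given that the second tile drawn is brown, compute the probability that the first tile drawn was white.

7/13

P(first=white and the second tile drawn is brown) = (7/14)·(7/13) = 7/26.
P(the second tile drawn is brown) = Σ over first color = 7/26 + 3/13 = 1/2.
By Bayes, P(first=white | the second tile drawn is brown) = 7/26 / 1/2 = 7/13 ≈ 0.5385.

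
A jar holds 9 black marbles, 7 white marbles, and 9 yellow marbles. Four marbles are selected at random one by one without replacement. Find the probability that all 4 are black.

63/6325

Unordered draws without replacement: count favorable combinations over C(25,4).
Favorable = C(9,4) · C(7,0) · C(9,0) = 126; total = C(25,4) = 12650.
P = 126/12650 = 63/6325 ≈ 0.0100.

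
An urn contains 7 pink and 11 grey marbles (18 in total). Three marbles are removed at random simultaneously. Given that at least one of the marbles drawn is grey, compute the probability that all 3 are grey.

15/71

P(all 3 grey) = C(11,3)/C(18,3) = 55/272; P(at least one grey) = 1 − C(7,3)/C(18,3) = 781/816.
Since 'all 3 grey' ⊆ 'at least one grey', P(all 3 | at least one) = 55/272 / 781/816 = 15/71 ≈ 0.2113.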